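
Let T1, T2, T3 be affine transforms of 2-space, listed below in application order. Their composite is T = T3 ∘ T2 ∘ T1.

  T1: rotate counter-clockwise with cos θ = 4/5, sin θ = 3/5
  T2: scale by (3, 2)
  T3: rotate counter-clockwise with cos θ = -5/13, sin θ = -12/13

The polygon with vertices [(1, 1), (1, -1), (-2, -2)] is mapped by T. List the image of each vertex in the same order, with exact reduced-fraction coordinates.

T1 rotate counter-clockwise with cos θ = 4/5, sin θ = 3/5: (1, 1) → (1/5, 7/5); (1, -1) → (7/5, -1/5); (-2, -2) → (-2/5, -14/5)
T2 scale by (3, 2): (1/5, 7/5) → (3/5, 14/5); (7/5, -1/5) → (21/5, -2/5); (-2/5, -14/5) → (-6/5, -28/5)
T3 rotate counter-clockwise with cos θ = -5/13, sin θ = -12/13: (3/5, 14/5) → (153/65, -106/65); (21/5, -2/5) → (-129/65, -242/65); (-6/5, -28/5) → (-306/65, 212/65)

image vertices: (153/65, -106/65), (-129/65, -242/65), (-306/65, 212/65)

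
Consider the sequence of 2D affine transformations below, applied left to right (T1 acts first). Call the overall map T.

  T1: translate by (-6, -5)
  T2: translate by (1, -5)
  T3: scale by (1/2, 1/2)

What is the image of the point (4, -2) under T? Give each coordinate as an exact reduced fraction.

T(p) = (-1/2, -6)

T1 translate by (-6, -5): (4, -2) → (-2, -7)
T2 translate by (1, -5): (-2, -7) → (-1, -12)
T3 scale by (1/2, 1/2): (-1, -12) → (-1/2, -6)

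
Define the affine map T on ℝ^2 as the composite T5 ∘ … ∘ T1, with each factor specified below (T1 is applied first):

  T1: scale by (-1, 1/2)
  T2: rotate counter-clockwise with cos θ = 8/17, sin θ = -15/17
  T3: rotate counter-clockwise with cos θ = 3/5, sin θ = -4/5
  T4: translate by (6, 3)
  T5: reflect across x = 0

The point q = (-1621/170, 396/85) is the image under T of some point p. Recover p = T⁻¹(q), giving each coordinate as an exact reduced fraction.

T1 = [-1 0 0; 0 1/2 0; 0 0 1]
T2·T1 = [-8/17 15/34 0; 15/17 4/17 0; 0 0 1]
T3·…·T1 = [36/85 77/170 0; 77/85 -18/85 0; 0 0 1]
T4·…·T1 = [36/85 77/170 6; 77/85 -18/85 3; 0 0 1]
T5·…·T1 = [-36/85 -77/170 -6; 77/85 -18/85 3; 0 0 1]
det M = 1/2; M⁻¹ = [-36/85 77/85 -447/85; -154/85 -72/85 -708/85; 0 0 1]
M⁻¹ · (-1621/170, 396/85)ᵀ = (3, 5)ᵀ

p = (3, 5)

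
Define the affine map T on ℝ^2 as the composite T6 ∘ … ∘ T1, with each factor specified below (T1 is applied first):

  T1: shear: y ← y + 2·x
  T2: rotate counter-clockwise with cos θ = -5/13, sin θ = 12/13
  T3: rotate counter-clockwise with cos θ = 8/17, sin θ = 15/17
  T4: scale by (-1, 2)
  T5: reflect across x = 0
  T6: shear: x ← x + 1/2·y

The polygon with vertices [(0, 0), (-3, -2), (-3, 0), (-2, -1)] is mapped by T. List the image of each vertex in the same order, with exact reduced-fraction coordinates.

T1 shear: y ← y + 2·x: (0, 0) → (0, 0); (-3, -2) → (-3, -8); (-3, 0) → (-3, -6); (-2, -1) → (-2, -5)
T2 rotate counter-clockwise with cos θ = -5/13, sin θ = 12/13: (0, 0) → (0, 0); (-3, -8) → (111/13, 4/13); (-3, -6) → (87/13, -6/13); (-2, -5) → (70/13, 1/13)
T3 rotate counter-clockwise with cos θ = 8/17, sin θ = 15/17: (0, 0) → (0, 0); (111/13, 4/13) → (828/221, 1697/221); (87/13, -6/13) → (786/221, 1257/221); (70/13, 1/13) → (545/221, 1058/221)
T4 scale by (-1, 2): (0, 0) → (0, 0); (828/221, 1697/221) → (-828/221, 3394/221); (786/221, 1257/221) → (-786/221, 2514/221); (545/221, 1058/221) → (-545/221, 2116/221)
T5 reflect across x = 0: (0, 0) → (0, 0); (-828/221, 3394/221) → (828/221, 3394/221); (-786/221, 2514/221) → (786/221, 2514/221); (-545/221, 2116/221) → (545/221, 2116/221)
T6 shear: x ← x + 1/2·y: (0, 0) → (0, 0); (828/221, 3394/221) → (2525/221, 3394/221); (786/221, 2514/221) → (2043/221, 2514/221); (545/221, 2116/221) → (1603/221, 2116/221)

image vertices: (0, 0), (2525/221, 3394/221), (2043/221, 2514/221), (1603/221, 2116/221)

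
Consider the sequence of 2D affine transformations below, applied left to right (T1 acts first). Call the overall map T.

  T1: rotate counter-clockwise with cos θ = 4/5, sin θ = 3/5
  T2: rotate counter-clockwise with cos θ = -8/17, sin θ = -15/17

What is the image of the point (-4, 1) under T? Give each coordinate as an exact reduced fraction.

T(p) = (32/85, 349/85)

T1 rotate counter-clockwise with cos θ = 4/5, sin θ = 3/5: (-4, 1) → (-19/5, -8/5)
T2 rotate counter-clockwise with cos θ = -8/17, sin θ = -15/17: (-19/5, -8/5) → (32/85, 349/85)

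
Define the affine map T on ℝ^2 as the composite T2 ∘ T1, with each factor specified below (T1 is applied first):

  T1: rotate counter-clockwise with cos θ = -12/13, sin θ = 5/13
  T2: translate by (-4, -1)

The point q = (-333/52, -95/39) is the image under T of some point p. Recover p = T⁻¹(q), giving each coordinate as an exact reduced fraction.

T1 = [-12/13 -5/13 0; 5/13 -12/13 0; 0 0 1]
T2·T1 = [-12/13 -5/13 -4; 5/13 -12/13 -1; 0 0 1]
det M = 1; M⁻¹ = [-12/13 5/13 -43/13; -5/13 -12/13 -32/13; 0 0 1]
M⁻¹ · (-333/52, -95/39)ᵀ = (5/3, 9/4)ᵀ

p = (5/3, 9/4)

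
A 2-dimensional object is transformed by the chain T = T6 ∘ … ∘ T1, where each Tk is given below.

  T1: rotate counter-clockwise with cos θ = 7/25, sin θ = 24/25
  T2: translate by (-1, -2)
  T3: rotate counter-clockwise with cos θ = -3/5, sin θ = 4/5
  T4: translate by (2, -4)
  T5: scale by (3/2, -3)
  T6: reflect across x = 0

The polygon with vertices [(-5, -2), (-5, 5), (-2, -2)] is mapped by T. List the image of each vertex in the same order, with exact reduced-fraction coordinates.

image vertices: (-1533/125, -12/125), (-399/25, 489/25), (-2013/250, 384/125)

T1 rotate counter-clockwise with cos θ = 7/25, sin θ = 24/25: (-5, -2) → (13/25, -134/25); (-5, 5) → (-31/5, -17/5); (-2, -2) → (34/25, -62/25)
T2 translate by (-1, -2): (13/25, -134/25) → (-12/25, -184/25); (-31/5, -17/5) → (-36/5, -27/5); (34/25, -62/25) → (9/25, -112/25)
T3 rotate counter-clockwise with cos θ = -3/5, sin θ = 4/5: (-12/25, -184/25) → (772/125, 504/125); (-36/5, -27/5) → (216/25, -63/25); (9/25, -112/25) → (421/125, 372/125)
T4 translate by (2, -4): (772/125, 504/125) → (1022/125, 4/125); (216/25, -63/25) → (266/25, -163/25); (421/125, 372/125) → (671/125, -128/125)
T5 scale by (3/2, -3): (1022/125, 4/125) → (1533/125, -12/125); (266/25, -163/25) → (399/25, 489/25); (671/125, -128/125) → (2013/250, 384/125)
T6 reflect across x = 0: (1533/125, -12/125) → (-1533/125, -12/125); (399/25, 489/25) → (-399/25, 489/25); (2013/250, 384/125) → (-2013/250, 384/125)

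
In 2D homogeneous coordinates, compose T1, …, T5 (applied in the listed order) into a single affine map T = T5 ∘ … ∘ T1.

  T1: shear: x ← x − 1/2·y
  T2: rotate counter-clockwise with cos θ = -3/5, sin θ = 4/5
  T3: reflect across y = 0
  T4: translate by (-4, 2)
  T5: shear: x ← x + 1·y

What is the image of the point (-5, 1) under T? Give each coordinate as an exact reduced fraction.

T(p) = (11/2, 7)

T1 shear: x ← x − 1/2·y: (-5, 1) → (-11/2, 1)
T2 rotate counter-clockwise with cos θ = -3/5, sin θ = 4/5: (-11/2, 1) → (5/2, -5)
T3 reflect across y = 0: (5/2, -5) → (5/2, 5)
T4 translate by (-4, 2): (5/2, 5) → (-3/2, 7)
T5 shear: x ← x + 1·y: (-3/2, 7) → (11/2, 7)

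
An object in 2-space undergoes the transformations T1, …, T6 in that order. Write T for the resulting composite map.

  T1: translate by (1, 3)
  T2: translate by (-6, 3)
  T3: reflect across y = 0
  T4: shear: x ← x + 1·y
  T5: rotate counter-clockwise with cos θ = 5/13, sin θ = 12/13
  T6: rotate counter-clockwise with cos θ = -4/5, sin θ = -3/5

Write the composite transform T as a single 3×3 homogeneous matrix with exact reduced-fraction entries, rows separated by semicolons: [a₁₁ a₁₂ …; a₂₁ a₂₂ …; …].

T1 = [1 0 1; 0 1 3; 0 0 1]
T2·T1 = [1 0 -5; 0 1 6; 0 0 1]
T3·…·T1 = [1 0 -5; 0 -1 -6; 0 0 1]
T4·…·T1 = [1 -1 -11; 0 -1 -6; 0 0 1]
T5·…·T1 = [5/13 7/13 17/13; 12/13 -17/13 -162/13; 0 0 1]
T6·…·T1 = [16/65 -79/65 -554/65; -63/65 47/65 597/65; 0 0 1]

T = [16/65 -79/65 -554/65; -63/65 47/65 597/65; 0 0 1]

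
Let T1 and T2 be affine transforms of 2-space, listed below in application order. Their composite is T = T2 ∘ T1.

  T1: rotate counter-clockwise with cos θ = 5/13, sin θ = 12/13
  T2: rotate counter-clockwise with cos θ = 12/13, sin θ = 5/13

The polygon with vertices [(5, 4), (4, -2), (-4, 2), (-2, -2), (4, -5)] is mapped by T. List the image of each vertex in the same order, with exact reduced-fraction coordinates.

image vertices: (-4, 5), (2, 4), (-2, -4), (2, -2), (5, 4)

T1 rotate counter-clockwise with cos θ = 5/13, sin θ = 12/13: (5, 4) → (-23/13, 80/13); (4, -2) → (44/13, 38/13); (-4, 2) → (-44/13, -38/13); (-2, -2) → (14/13, -34/13); (4, -5) → (80/13, 23/13)
T2 rotate counter-clockwise with cos θ = 12/13, sin θ = 5/13: (-23/13, 80/13) → (-4, 5); (44/13, 38/13) → (2, 4); (-44/13, -38/13) → (-2, -4); (14/13, -34/13) → (2, -2); (80/13, 23/13) → (5, 4)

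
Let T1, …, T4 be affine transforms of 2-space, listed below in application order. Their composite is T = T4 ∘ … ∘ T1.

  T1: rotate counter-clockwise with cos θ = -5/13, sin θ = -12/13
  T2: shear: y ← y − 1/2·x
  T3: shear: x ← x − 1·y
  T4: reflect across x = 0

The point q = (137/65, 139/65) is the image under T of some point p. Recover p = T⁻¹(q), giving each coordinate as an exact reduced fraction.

p = (-2, -4/5)

T1 = [-5/13 12/13 0; -12/13 -5/13 0; 0 0 1]
T2·T1 = [-5/13 12/13 0; -19/26 -11/13 0; 0 0 1]
T3·…·T1 = [9/26 23/13 0; -19/26 -11/13 0; 0 0 1]
T4·…·T1 = [-9/26 -23/13 0; -19/26 -11/13 0; 0 0 1]
det M = -1; M⁻¹ = [11/13 -23/13 0; -19/26 9/26 0; 0 0 1]
M⁻¹ · (137/65, 139/65)ᵀ = (-2, -4/5)ᵀ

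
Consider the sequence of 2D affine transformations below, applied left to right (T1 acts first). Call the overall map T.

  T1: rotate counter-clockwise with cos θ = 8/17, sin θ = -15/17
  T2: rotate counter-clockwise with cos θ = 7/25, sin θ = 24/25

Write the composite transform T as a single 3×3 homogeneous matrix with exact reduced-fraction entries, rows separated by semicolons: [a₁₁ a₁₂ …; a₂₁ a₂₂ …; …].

T1 = [8/17 15/17 0; -15/17 8/17 0; 0 0 1]
T2·T1 = [416/425 -87/425 0; 87/425 416/425 0; 0 0 1]

T = [416/425 -87/425 0; 87/425 416/425 0; 0 0 1]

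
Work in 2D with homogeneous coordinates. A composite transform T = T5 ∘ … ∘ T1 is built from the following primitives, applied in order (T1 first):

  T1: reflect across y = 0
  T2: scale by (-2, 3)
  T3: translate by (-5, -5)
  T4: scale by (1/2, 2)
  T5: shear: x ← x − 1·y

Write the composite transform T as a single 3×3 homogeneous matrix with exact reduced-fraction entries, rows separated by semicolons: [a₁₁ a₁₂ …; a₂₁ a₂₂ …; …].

T = [-1 6 15/2; 0 -6 -10; 0 0 1]

T1 = [1 0 0; 0 -1 0; 0 0 1]
T2·T1 = [-2 0 0; 0 -3 0; 0 0 1]
T3·…·T1 = [-2 0 -5; 0 -3 -5; 0 0 1]
T4·…·T1 = [-1 0 -5/2; 0 -6 -10; 0 0 1]
T5·…·T1 = [-1 6 15/2; 0 -6 -10; 0 0 1]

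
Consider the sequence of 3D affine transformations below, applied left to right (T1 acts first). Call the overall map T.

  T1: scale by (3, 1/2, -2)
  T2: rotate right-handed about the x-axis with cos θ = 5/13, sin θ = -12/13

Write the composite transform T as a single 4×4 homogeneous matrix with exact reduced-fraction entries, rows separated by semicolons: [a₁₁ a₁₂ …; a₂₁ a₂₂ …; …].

T1 = [3 0 0 0; 0 1/2 0 0; 0 0 -2 0; 0 0 0 1]
T2·T1 = [3 0 0 0; 0 5/26 -24/13 0; 0 -6/13 -10/13 0; 0 0 0 1]

T = [3 0 0 0; 0 5/26 -24/13 0; 0 -6/13 -10/13 0; 0 0 0 1]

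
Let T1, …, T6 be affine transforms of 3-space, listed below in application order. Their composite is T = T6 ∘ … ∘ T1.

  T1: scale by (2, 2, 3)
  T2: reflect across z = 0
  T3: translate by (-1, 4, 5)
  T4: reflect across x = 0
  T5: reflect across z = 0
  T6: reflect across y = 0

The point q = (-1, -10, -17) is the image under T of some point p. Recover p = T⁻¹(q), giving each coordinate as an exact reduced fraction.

p = (1, 3, -4)

T1 = [2 0 0 0; 0 2 0 0; 0 0 3 0; 0 0 0 1]
T2·T1 = [2 0 0 0; 0 2 0 0; 0 0 -3 0; 0 0 0 1]
T3·…·T1 = [2 0 0 -1; 0 2 0 4; 0 0 -3 5; 0 0 0 1]
T4·…·T1 = [-2 0 0 1; 0 2 0 4; 0 0 -3 5; 0 0 0 1]
T5·…·T1 = [-2 0 0 1; 0 2 0 4; 0 0 3 -5; 0 0 0 1]
T6·…·T1 = [-2 0 0 1; 0 -2 0 -4; 0 0 3 -5; 0 0 0 1]
det M = 12; M⁻¹ = [-1/2 0 0 1/2; 0 -1/2 0 -2; 0 0 1/3 5/3; 0 0 0 1]
M⁻¹ · (-1, -10, -17)ᵀ = (1, 3, -4)ᵀ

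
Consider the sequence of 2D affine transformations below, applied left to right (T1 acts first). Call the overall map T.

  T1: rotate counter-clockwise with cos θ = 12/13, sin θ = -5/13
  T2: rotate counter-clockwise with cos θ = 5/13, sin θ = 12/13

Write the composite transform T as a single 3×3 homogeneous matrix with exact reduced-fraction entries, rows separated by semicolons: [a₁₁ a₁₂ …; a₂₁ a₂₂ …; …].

T1 = [12/13 5/13 0; -5/13 12/13 0; 0 0 1]
T2·T1 = [120/169 -119/169 0; 119/169 120/169 0; 0 0 1]

T = [120/169 -119/169 0; 119/169 120/169 0; 0 0 1]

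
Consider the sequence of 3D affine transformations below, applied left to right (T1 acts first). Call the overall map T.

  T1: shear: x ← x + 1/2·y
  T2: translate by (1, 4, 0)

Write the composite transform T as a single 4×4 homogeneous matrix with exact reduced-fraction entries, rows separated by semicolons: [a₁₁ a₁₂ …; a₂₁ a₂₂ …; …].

T1 = [1 1/2 0 0; 0 1 0 0; 0 0 1 0; 0 0 0 1]
T2·T1 = [1 1/2 0 1; 0 1 0 4; 0 0 1 0; 0 0 0 1]

T = [1 1/2 0 1; 0 1 0 4; 0 0 1 0; 0 0 0 1]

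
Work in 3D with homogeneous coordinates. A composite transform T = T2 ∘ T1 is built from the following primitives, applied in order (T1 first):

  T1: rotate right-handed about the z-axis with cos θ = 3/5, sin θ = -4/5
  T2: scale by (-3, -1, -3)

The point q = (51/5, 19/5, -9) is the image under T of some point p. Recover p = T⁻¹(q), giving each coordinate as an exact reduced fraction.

p = (1, -5, 3)

T1 = [3/5 4/5 0 0; -4/5 3/5 0 0; 0 0 1 0; 0 0 0 1]
T2·T1 = [-9/5 -12/5 0 0; 4/5 -3/5 0 0; 0 0 -3 0; 0 0 0 1]
det M = -9; M⁻¹ = [-1/5 4/5 0 0; -4/15 -3/5 0 0; 0 0 -1/3 0; 0 0 0 1]
M⁻¹ · (51/5, 19/5, -9)ᵀ = (1, -5, 3)ᵀ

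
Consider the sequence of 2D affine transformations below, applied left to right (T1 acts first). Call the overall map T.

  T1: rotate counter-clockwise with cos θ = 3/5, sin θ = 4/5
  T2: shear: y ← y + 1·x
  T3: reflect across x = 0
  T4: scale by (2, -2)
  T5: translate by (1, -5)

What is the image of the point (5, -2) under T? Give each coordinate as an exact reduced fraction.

T1 rotate counter-clockwise with cos θ = 3/5, sin θ = 4/5: (5, -2) → (23/5, 14/5)
T2 shear: y ← y + 1·x: (23/5, 14/5) → (23/5, 37/5)
T3 reflect across x = 0: (23/5, 37/5) → (-23/5, 37/5)
T4 scale by (2, -2): (-23/5, 37/5) → (-46/5, -74/5)
T5 translate by (1, -5): (-46/5, -74/5) → (-41/5, -99/5)

T(p) = (-41/5, -99/5)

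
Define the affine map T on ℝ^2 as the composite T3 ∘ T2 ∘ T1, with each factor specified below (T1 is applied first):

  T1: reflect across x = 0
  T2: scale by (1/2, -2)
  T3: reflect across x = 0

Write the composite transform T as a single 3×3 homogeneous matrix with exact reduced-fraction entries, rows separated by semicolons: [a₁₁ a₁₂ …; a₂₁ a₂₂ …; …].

T1 = [-1 0 0; 0 1 0; 0 0 1]
T2·T1 = [-1/2 0 0; 0 -2 0; 0 0 1]
T3·…·T1 = [1/2 0 0; 0 -2 0; 0 0 1]

T = [1/2 0 0; 0 -2 0; 0 0 1]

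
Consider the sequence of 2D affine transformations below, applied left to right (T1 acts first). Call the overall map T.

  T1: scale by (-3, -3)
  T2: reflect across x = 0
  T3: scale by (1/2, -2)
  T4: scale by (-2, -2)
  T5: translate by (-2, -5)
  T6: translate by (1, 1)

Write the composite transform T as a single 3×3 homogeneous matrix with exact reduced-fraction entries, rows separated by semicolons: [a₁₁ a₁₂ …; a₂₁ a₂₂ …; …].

T = [-3 0 -1; 0 -12 -4; 0 0 1]

T1 = [-3 0 0; 0 -3 0; 0 0 1]
T2·T1 = [3 0 0; 0 -3 0; 0 0 1]
T3·…·T1 = [3/2 0 0; 0 6 0; 0 0 1]
T4·…·T1 = [-3 0 0; 0 -12 0; 0 0 1]
T5·…·T1 = [-3 0 -2; 0 -12 -5; 0 0 1]
T6·…·T1 = [-3 0 -1; 0 -12 -4; 0 0 1]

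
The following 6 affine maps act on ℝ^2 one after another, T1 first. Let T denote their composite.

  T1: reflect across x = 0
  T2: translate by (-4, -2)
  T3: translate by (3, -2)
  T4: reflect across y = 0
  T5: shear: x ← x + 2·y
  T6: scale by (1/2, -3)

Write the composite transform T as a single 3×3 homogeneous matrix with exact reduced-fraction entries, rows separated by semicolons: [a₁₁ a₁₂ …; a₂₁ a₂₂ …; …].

T = [-1/2 -1 7/2; 0 3 -12; 0 0 1]

T1 = [-1 0 0; 0 1 0; 0 0 1]
T2·T1 = [-1 0 -4; 0 1 -2; 0 0 1]
T3·…·T1 = [-1 0 -1; 0 1 -4; 0 0 1]
T4·…·T1 = [-1 0 -1; 0 -1 4; 0 0 1]
T5·…·T1 = [-1 -2 7; 0 -1 4; 0 0 1]
T6·…·T1 = [-1/2 -1 7/2; 0 3 -12; 0 0 1]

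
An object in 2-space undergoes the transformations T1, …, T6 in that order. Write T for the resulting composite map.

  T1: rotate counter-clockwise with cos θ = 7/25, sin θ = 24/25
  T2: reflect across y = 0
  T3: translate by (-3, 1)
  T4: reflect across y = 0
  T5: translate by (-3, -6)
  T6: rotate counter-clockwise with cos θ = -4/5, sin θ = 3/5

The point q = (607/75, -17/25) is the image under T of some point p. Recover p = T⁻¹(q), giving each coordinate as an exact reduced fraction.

p = (7/3, 8/5)

T1 = [7/25 -24/25 0; 24/25 7/25 0; 0 0 1]
T2·T1 = [7/25 -24/25 0; -24/25 -7/25 0; 0 0 1]
T3·…·T1 = [7/25 -24/25 -3; -24/25 -7/25 1; 0 0 1]
T4·…·T1 = [7/25 -24/25 -3; 24/25 7/25 -1; 0 0 1]
T5·…·T1 = [7/25 -24/25 -6; 24/25 7/25 -7; 0 0 1]
T6·…·T1 = [-4/5 3/5 9; -3/5 -4/5 2; 0 0 1]
det M = 1; M⁻¹ = [-4/5 -3/5 42/5; 3/5 -4/5 -19/5; 0 0 1]
M⁻¹ · (607/75, -17/25)ᵀ = (7/3, 8/5)ᵀ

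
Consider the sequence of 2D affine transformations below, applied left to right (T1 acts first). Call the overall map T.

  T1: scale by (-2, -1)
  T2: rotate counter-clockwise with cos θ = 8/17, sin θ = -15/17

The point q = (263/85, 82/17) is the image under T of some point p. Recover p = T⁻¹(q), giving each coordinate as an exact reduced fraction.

T1 = [-2 0 0; 0 -1 0; 0 0 1]
T2·T1 = [-16/17 -15/17 0; 30/17 -8/17 0; 0 0 1]
det M = 2; M⁻¹ = [-4/17 15/34 0; -15/17 -8/17 0; 0 0 1]
M⁻¹ · (263/85, 82/17)ᵀ = (7/5, -5)ᵀ

p = (7/5, -5)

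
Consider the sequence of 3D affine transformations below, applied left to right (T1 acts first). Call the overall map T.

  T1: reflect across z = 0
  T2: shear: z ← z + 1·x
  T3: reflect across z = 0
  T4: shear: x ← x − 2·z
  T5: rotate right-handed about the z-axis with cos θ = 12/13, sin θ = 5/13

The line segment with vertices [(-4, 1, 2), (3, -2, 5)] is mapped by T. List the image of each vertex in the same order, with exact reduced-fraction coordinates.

image vertices: (-197/13, -68/13, 6), (-2/13, -29/13, 2)

T1 reflect across z = 0: (-4, 1, 2) → (-4, 1, -2); (3, -2, 5) → (3, -2, -5)
T2 shear: z ← z + 1·x: (-4, 1, -2) → (-4, 1, -6); (3, -2, -5) → (3, -2, -2)
T3 reflect across z = 0: (-4, 1, -6) → (-4, 1, 6); (3, -2, -2) → (3, -2, 2)
T4 shear: x ← x − 2·z: (-4, 1, 6) → (-16, 1, 6); (3, -2, 2) → (-1, -2, 2)
T5 rotate right-handed about the z-axis with cos θ = 12/13, sin θ = 5/13: (-16, 1, 6) → (-197/13, -68/13, 6); (-1, -2, 2) → (-2/13, -29/13, 2)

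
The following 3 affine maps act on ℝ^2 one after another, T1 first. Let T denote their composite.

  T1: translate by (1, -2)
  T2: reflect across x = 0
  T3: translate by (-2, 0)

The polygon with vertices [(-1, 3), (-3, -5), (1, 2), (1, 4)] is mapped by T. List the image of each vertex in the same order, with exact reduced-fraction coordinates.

image vertices: (-2, 1), (0, -7), (-4, 0), (-4, 2)

T1 translate by (1, -2): (-1, 3) → (0, 1); (-3, -5) → (-2, -7); (1, 2) → (2, 0); (1, 4) → (2, 2)
T2 reflect across x = 0: (0, 1) → (0, 1); (-2, -7) → (2, -7); (2, 0) → (-2, 0); (2, 2) → (-2, 2)
T3 translate by (-2, 0): (0, 1) → (-2, 1); (2, -7) → (0, -7); (-2, 0) → (-4, 0); (-2, 2) → (-4, 2)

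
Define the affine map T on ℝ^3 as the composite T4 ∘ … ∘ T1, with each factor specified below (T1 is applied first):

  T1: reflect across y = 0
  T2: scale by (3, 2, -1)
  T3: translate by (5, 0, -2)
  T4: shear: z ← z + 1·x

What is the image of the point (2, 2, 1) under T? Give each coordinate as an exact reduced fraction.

T(p) = (11, -4, 8)

T1 reflect across y = 0: (2, 2, 1) → (2, -2, 1)
T2 scale by (3, 2, -1): (2, -2, 1) → (6, -4, -1)
T3 translate by (5, 0, -2): (6, -4, -1) → (11, -4, -3)
T4 shear: z ← z + 1·x: (11, -4, -3) → (11, -4, 8)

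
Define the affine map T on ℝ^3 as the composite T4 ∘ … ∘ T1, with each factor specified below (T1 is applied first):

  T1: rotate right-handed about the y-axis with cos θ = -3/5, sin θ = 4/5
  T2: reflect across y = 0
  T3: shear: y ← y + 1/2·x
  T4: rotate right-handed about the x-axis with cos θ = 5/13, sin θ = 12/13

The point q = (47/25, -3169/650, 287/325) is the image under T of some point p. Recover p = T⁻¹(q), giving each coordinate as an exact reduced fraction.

T1 = [-3/5 0 4/5 0; 0 1 0 0; -4/5 0 -3/5 0; 0 0 0 1]
T2·T1 = [-3/5 0 4/5 0; 0 -1 0 0; -4/5 0 -3/5 0; 0 0 0 1]
T3·…·T1 = [-3/5 0 4/5 0; -3/10 -1 2/5 0; -4/5 0 -3/5 0; 0 0 0 1]
T4·…·T1 = [-3/5 0 4/5 0; 81/130 -5/13 46/65 0; -38/65 -12/13 9/65 0; 0 0 0 1]
det M = -1; M⁻¹ = [-3/5 48/65 -4/13 0; 1/2 -5/13 -12/13 0; 4/5 36/65 -3/13 0; 0 0 0 1]
M⁻¹ · (47/25, -3169/650, 287/325)ᵀ = (-5, 2, -7/5)ᵀ

p = (-5, 2, -7/5)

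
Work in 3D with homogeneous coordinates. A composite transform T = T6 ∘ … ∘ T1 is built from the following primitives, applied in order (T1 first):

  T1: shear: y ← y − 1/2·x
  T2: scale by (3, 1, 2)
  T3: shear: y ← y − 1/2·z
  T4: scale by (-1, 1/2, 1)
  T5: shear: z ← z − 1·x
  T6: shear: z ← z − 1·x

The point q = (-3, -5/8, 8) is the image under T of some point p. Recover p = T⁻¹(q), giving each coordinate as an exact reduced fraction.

p = (1, 1/4, 1)

T1 = [1 0 0 0; -1/2 1 0 0; 0 0 1 0; 0 0 0 1]
T2·T1 = [3 0 0 0; -1/2 1 0 0; 0 0 2 0; 0 0 0 1]
T3·…·T1 = [3 0 0 0; -1/2 1 -1 0; 0 0 2 0; 0 0 0 1]
T4·…·T1 = [-3 0 0 0; -1/4 1/2 -1/2 0; 0 0 2 0; 0 0 0 1]
T5·…·T1 = [-3 0 0 0; -1/4 1/2 -1/2 0; 3 0 2 0; 0 0 0 1]
T6·…·T1 = [-3 0 0 0; -1/4 1/2 -1/2 0; 6 0 2 0; 0 0 0 1]
det M = -3; M⁻¹ = [-1/3 0 0 0; 5/6 2 1/2 0; 1 0 1/2 0; 0 0 0 1]
M⁻¹ · (-3, -5/8, 8)ᵀ = (1, 1/4, 1)ᵀ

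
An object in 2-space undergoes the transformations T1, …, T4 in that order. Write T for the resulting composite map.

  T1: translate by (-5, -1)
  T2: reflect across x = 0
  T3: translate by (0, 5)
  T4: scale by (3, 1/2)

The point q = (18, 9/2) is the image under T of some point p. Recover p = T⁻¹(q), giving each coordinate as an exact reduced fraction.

T1 = [1 0 -5; 0 1 -1; 0 0 1]
T2·T1 = [-1 0 5; 0 1 -1; 0 0 1]
T3·…·T1 = [-1 0 5; 0 1 4; 0 0 1]
T4·…·T1 = [-3 0 15; 0 1/2 2; 0 0 1]
det M = -3/2; M⁻¹ = [-1/3 0 5; 0 2 -4; 0 0 1]
M⁻¹ · (18, 9/2)ᵀ = (-1, 5)ᵀ

p = (-1, 5)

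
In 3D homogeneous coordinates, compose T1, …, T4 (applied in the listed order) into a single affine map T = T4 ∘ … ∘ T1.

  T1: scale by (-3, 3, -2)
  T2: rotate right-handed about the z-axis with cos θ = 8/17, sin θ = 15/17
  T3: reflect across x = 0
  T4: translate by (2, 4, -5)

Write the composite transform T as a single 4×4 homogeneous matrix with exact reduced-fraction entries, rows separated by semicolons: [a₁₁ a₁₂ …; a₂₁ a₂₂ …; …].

T = [24/17 45/17 0 2; -45/17 24/17 0 4; 0 0 -2 -5; 0 0 0 1]

T1 = [-3 0 0 0; 0 3 0 0; 0 0 -2 0; 0 0 0 1]
T2·T1 = [-24/17 -45/17 0 0; -45/17 24/17 0 0; 0 0 -2 0; 0 0 0 1]
T3·…·T1 = [24/17 45/17 0 0; -45/17 24/17 0 0; 0 0 -2 0; 0 0 0 1]
T4·…·T1 = [24/17 45/17 0 2; -45/17 24/17 0 4; 0 0 -2 -5; 0 0 0 1]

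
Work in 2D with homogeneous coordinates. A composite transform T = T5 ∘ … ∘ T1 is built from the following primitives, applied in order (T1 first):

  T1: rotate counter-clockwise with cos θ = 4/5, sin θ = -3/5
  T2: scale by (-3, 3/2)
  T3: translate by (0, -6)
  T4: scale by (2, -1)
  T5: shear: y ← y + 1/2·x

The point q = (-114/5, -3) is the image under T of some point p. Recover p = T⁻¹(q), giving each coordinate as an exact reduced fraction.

T1 = [4/5 3/5 0; -3/5 4/5 0; 0 0 1]
T2·T1 = [-12/5 -9/5 0; -9/10 6/5 0; 0 0 1]
T3·…·T1 = [-12/5 -9/5 0; -9/10 6/5 -6; 0 0 1]
T4·…·T1 = [-24/5 -18/5 0; 9/10 -6/5 6; 0 0 1]
T5·…·T1 = [-24/5 -18/5 0; -3/2 -3 6; 0 0 1]
det M = 9; M⁻¹ = [-1/3 2/5 -12/5; 1/6 -8/15 16/5; 0 0 1]
M⁻¹ · (-114/5, -3)ᵀ = (4, 1)ᵀ

p = (4, 1)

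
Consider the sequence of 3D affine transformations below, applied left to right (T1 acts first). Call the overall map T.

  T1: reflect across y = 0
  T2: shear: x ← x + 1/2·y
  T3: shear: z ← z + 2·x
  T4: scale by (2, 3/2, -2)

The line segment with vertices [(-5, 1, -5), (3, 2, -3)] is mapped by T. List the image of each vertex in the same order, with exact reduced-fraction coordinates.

image vertices: (-11, -3/2, 32), (4, -3, -2)

T1 reflect across y = 0: (-5, 1, -5) → (-5, -1, -5); (3, 2, -3) → (3, -2, -3)
T2 shear: x ← x + 1/2·y: (-5, -1, -5) → (-11/2, -1, -5); (3, -2, -3) → (2, -2, -3)
T3 shear: z ← z + 2·x: (-11/2, -1, -5) → (-11/2, -1, -16); (2, -2, -3) → (2, -2, 1)
T4 scale by (2, 3/2, -2): (-11/2, -1, -16) → (-11, -3/2, 32); (2, -2, 1) → (4, -3, -2)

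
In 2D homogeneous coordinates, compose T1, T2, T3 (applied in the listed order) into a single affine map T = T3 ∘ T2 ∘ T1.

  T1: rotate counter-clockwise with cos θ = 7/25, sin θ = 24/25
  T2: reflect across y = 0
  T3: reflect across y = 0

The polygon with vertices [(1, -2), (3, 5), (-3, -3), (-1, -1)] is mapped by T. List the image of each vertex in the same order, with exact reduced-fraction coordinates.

T1 rotate counter-clockwise with cos θ = 7/25, sin θ = 24/25: (1, -2) → (11/5, 2/5); (3, 5) → (-99/25, 107/25); (-3, -3) → (51/25, -93/25); (-1, -1) → (17/25, -31/25)
T2 reflect across y = 0: (11/5, 2/5) → (11/5, -2/5); (-99/25, 107/25) → (-99/25, -107/25); (51/25, -93/25) → (51/25, 93/25); (17/25, -31/25) → (17/25, 31/25)
T3 reflect across y = 0: (11/5, -2/5) → (11/5, 2/5); (-99/25, -107/25) → (-99/25, 107/25); (51/25, 93/25) → (51/25, -93/25); (17/25, 31/25) → (17/25, -31/25)

image vertices: (11/5, 2/5), (-99/25, 107/25), (51/25, -93/25), (17/25, -31/25)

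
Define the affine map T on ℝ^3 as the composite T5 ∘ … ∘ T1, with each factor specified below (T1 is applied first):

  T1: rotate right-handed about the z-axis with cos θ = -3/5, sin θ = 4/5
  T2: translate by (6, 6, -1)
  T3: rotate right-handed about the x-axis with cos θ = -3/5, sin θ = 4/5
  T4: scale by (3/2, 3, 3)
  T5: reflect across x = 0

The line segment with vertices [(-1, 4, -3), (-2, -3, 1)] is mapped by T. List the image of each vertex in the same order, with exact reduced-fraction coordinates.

image vertices: (-51/10, 114/25, 348/25), (-72/5, -279/25, 372/25)

T1 rotate right-handed about the z-axis with cos θ = -3/5, sin θ = 4/5: (-1, 4, -3) → (-13/5, -16/5, -3); (-2, -3, 1) → (18/5, 1/5, 1)
T2 translate by (6, 6, -1): (-13/5, -16/5, -3) → (17/5, 14/5, -4); (18/5, 1/5, 1) → (48/5, 31/5, 0)
T3 rotate right-handed about the x-axis with cos θ = -3/5, sin θ = 4/5: (17/5, 14/5, -4) → (17/5, 38/25, 116/25); (48/5, 31/5, 0) → (48/5, -93/25, 124/25)
T4 scale by (3/2, 3, 3): (17/5, 38/25, 116/25) → (51/10, 114/25, 348/25); (48/5, -93/25, 124/25) → (72/5, -279/25, 372/25)
T5 reflect across x = 0: (51/10, 114/25, 348/25) → (-51/10, 114/25, 348/25); (72/5, -279/25, 372/25) → (-72/5, -279/25, 372/25)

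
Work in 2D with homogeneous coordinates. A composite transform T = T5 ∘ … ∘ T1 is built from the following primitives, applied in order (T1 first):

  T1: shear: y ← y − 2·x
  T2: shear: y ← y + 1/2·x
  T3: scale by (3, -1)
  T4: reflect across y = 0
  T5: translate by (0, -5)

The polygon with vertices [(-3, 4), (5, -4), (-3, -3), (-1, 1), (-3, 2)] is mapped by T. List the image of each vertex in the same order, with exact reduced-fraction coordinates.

T1 shear: y ← y − 2·x: (-3, 4) → (-3, 10); (5, -4) → (5, -14); (-3, -3) → (-3, 3); (-1, 1) → (-1, 3); (-3, 2) → (-3, 8)
T2 shear: y ← y + 1/2·x: (-3, 10) → (-3, 17/2); (5, -14) → (5, -23/2); (-3, 3) → (-3, 3/2); (-1, 3) → (-1, 5/2); (-3, 8) → (-3, 13/2)
T3 scale by (3, -1): (-3, 17/2) → (-9, -17/2); (5, -23/2) → (15, 23/2); (-3, 3/2) → (-9, -3/2); (-1, 5/2) → (-3, -5/2); (-3, 13/2) → (-9, -13/2)
T4 reflect across y = 0: (-9, -17/2) → (-9, 17/2); (15, 23/2) → (15, -23/2); (-9, -3/2) → (-9, 3/2); (-3, -5/2) → (-3, 5/2); (-9, -13/2) → (-9, 13/2)
T5 translate by (0, -5): (-9, 17/2) → (-9, 7/2); (15, -23/2) → (15, -33/2); (-9, 3/2) → (-9, -7/2); (-3, 5/2) → (-3, -5/2); (-9, 13/2) → (-9, 3/2)

image vertices: (-9, 7/2), (15, -33/2), (-9, -7/2), (-3, -5/2), (-9, 3/2)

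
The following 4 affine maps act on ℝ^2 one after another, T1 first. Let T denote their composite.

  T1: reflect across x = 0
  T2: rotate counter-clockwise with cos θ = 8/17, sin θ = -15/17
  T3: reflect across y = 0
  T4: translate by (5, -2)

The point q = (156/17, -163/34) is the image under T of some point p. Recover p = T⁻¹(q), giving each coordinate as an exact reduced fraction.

p = (1/2, 5)

T1 = [-1 0 0; 0 1 0; 0 0 1]
T2·T1 = [-8/17 15/17 0; 15/17 8/17 0; 0 0 1]
T3·…·T1 = [-8/17 15/17 0; -15/17 -8/17 0; 0 0 1]
T4·…·T1 = [-8/17 15/17 5; -15/17 -8/17 -2; 0 0 1]
det M = 1; M⁻¹ = [-8/17 -15/17 10/17; 15/17 -8/17 -91/17; 0 0 1]
M⁻¹ · (156/17, -163/34)ᵀ = (1/2, 5)ᵀ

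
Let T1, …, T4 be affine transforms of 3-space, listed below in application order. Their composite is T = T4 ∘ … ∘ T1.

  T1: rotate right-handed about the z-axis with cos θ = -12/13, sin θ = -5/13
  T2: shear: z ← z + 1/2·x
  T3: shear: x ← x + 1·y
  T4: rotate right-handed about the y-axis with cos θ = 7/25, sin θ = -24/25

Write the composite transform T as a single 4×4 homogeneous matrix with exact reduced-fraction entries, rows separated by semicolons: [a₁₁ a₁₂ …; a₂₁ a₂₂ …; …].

T1 = [-12/13 5/13 0 0; -5/13 -12/13 0 0; 0 0 1 0; 0 0 0 1]
T2·T1 = [-12/13 5/13 0 0; -5/13 -12/13 0 0; -6/13 5/26 1 0; 0 0 0 1]
T3·…·T1 = [-17/13 -7/13 0 0; -5/13 -12/13 0 0; -6/13 5/26 1 0; 0 0 0 1]
T4·…·T1 = [1/13 -109/325 -24/25 0; -5/13 -12/13 0 0; -18/13 -301/650 7/25 0; 0 0 0 1]

T = [1/13 -109/325 -24/25 0; -5/13 -12/13 0 0; -18/13 -301/650 7/25 0; 0 0 0 1]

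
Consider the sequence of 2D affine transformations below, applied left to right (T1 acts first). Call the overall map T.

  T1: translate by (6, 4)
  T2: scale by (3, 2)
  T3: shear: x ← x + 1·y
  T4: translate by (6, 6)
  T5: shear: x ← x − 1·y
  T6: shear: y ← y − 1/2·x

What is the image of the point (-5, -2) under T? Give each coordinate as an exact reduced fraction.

T(p) = (3, 17/2)

T1 translate by (6, 4): (-5, -2) → (1, 2)
T2 scale by (3, 2): (1, 2) → (3, 4)
T3 shear: x ← x + 1·y: (3, 4) → (7, 4)
T4 translate by (6, 6): (7, 4) → (13, 10)
T5 shear: x ← x − 1·y: (13, 10) → (3, 10)
T6 shear: y ← y − 1/2·x: (3, 10) → (3, 17/2)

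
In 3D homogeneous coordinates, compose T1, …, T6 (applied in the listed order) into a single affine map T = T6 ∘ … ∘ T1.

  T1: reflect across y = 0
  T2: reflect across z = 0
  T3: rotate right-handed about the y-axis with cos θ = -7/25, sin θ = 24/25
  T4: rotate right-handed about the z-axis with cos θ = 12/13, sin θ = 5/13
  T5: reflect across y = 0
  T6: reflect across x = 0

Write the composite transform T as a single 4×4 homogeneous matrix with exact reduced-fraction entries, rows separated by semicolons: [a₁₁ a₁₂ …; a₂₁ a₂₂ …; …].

T = [84/325 -5/13 288/325 0; 7/65 12/13 24/65 0; -24/25 0 7/25 0; 0 0 0 1]

T1 = [1 0 0 0; 0 -1 0 0; 0 0 1 0; 0 0 0 1]
T2·T1 = [1 0 0 0; 0 -1 0 0; 0 0 -1 0; 0 0 0 1]
T3·…·T1 = [-7/25 0 -24/25 0; 0 -1 0 0; -24/25 0 7/25 0; 0 0 0 1]
T4·…·T1 = [-84/325 5/13 -288/325 0; -7/65 -12/13 -24/65 0; -24/25 0 7/25 0; 0 0 0 1]
T5·…·T1 = [-84/325 5/13 -288/325 0; 7/65 12/13 24/65 0; -24/25 0 7/25 0; 0 0 0 1]
T6·…·T1 = [84/325 -5/13 288/325 0; 7/65 12/13 24/65 0; -24/25 0 7/25 0; 0 0 0 1]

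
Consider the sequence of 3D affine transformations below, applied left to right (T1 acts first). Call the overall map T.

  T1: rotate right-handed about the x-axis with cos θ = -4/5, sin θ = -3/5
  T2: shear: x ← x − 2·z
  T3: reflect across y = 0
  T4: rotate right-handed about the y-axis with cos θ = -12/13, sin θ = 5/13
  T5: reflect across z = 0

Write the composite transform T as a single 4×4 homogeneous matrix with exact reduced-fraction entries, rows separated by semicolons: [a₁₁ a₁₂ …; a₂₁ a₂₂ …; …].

T1 = [1 0 0 0; 0 -4/5 3/5 0; 0 -3/5 -4/5 0; 0 0 0 1]
T2·T1 = [1 6/5 8/5 0; 0 -4/5 3/5 0; 0 -3/5 -4/5 0; 0 0 0 1]
T3·…·T1 = [1 6/5 8/5 0; 0 4/5 -3/5 0; 0 -3/5 -4/5 0; 0 0 0 1]
T4·…·T1 = [-12/13 -87/65 -116/65 0; 0 4/5 -3/5 0; -5/13 6/65 8/65 0; 0 0 0 1]
T5·…·T1 = [-12/13 -87/65 -116/65 0; 0 4/5 -3/5 0; 5/13 -6/65 -8/65 0; 0 0 0 1]

T = [-12/13 -87/65 -116/65 0; 0 4/5 -3/5 0; 5/13 -6/65 -8/65 0; 0 0 0 1]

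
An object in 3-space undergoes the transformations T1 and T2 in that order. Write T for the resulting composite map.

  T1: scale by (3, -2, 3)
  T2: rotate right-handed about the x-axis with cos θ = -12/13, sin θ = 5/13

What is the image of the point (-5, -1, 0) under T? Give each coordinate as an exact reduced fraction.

T1 scale by (3, -2, 3): (-5, -1, 0) → (-15, 2, 0)
T2 rotate right-handed about the x-axis with cos θ = -12/13, sin θ = 5/13: (-15, 2, 0) → (-15, -24/13, 10/13)

T(p) = (-15, -24/13, 10/13)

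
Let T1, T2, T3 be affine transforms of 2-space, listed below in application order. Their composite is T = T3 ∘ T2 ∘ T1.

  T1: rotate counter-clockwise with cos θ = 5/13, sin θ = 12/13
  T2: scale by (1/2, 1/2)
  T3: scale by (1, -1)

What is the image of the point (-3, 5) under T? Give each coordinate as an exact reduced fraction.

T(p) = (-75/26, 11/26)

T1 rotate counter-clockwise with cos θ = 5/13, sin θ = 12/13: (-3, 5) → (-75/13, -11/13)
T2 scale by (1/2, 1/2): (-75/13, -11/13) → (-75/26, -11/26)
T3 scale by (1, -1): (-75/26, -11/26) → (-75/26, 11/26)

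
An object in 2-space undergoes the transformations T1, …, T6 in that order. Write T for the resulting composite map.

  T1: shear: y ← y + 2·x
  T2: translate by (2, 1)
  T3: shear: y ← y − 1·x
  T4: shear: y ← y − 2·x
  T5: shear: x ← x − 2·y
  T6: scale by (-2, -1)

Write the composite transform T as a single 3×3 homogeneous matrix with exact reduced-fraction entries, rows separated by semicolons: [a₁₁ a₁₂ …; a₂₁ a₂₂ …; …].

T1 = [1 0 0; 2 1 0; 0 0 1]
T2·T1 = [1 0 2; 2 1 1; 0 0 1]
T3·…·T1 = [1 0 2; 1 1 -1; 0 0 1]
T4·…·T1 = [1 0 2; -1 1 -5; 0 0 1]
T5·…·T1 = [3 -2 12; -1 1 -5; 0 0 1]
T6·…·T1 = [-6 4 -24; 1 -1 5; 0 0 1]

T = [-6 4 -24; 1 -1 5; 0 0 1]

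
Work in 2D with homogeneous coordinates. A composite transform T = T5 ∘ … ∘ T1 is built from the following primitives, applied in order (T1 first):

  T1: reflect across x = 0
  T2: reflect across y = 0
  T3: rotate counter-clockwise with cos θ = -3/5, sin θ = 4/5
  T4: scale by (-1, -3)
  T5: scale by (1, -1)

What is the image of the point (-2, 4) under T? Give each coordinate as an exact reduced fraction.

T1 reflect across x = 0: (-2, 4) → (2, 4)
T2 reflect across y = 0: (2, 4) → (2, -4)
T3 rotate counter-clockwise with cos θ = -3/5, sin θ = 4/5: (2, -4) → (2, 4)
T4 scale by (-1, -3): (2, 4) → (-2, -12)
T5 scale by (1, -1): (-2, -12) → (-2, 12)

T(p) = (-2, 12)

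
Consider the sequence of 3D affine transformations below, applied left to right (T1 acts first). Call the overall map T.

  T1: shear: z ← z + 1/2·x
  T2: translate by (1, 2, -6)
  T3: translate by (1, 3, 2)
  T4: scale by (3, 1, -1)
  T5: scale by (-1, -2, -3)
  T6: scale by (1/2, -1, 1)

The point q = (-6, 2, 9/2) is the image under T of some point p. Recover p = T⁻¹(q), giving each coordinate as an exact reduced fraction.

T1 = [1 0 0 0; 0 1 0 0; 1/2 0 1 0; 0 0 0 1]
T2·T1 = [1 0 0 1; 0 1 0 2; 1/2 0 1 -6; 0 0 0 1]
T3·…·T1 = [1 0 0 2; 0 1 0 5; 1/2 0 1 -4; 0 0 0 1]
T4·…·T1 = [3 0 0 6; 0 1 0 5; -1/2 0 -1 4; 0 0 0 1]
T5·…·T1 = [-3 0 0 -6; 0 -2 0 -10; 3/2 0 3 -12; 0 0 0 1]
T6·…·T1 = [-3/2 0 0 -3; 0 2 0 10; 3/2 0 3 -12; 0 0 0 1]
det M = -9; M⁻¹ = [-2/3 0 0 -2; 0 1/2 0 -5; 1/3 0 1/3 5; 0 0 0 1]
M⁻¹ · (-6, 2, 9/2)ᵀ = (2, -4, 9/2)ᵀ

p = (2, -4, 9/2)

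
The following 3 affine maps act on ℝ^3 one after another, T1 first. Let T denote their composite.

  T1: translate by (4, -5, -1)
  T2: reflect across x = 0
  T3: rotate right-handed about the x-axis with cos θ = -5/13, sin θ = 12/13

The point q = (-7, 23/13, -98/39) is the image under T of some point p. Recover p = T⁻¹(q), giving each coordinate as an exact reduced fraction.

T1 = [1 0 0 4; 0 1 0 -5; 0 0 1 -1; 0 0 0 1]
T2·T1 = [-1 0 0 -4; 0 1 0 -5; 0 0 1 -1; 0 0 0 1]
T3·…·T1 = [-1 0 0 -4; 0 -5/13 -12/13 37/13; 0 12/13 -5/13 -55/13; 0 0 0 1]
det M = -1; M⁻¹ = [-1 0 0 -4; 0 -5/13 12/13 5; 0 -12/13 -5/13 1; 0 0 0 1]
M⁻¹ · (-7, 23/13, -98/39)ᵀ = (3, 2, 1/3)ᵀ

p = (3, 2, 1/3)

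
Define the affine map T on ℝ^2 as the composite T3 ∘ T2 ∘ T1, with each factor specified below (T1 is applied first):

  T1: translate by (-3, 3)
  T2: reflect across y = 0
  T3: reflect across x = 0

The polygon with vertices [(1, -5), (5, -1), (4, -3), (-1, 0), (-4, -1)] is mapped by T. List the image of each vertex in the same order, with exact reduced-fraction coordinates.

image vertices: (2, 2), (-2, -2), (-1, 0), (4, -3), (7, -2)

T1 translate by (-3, 3): (1, -5) → (-2, -2); (5, -1) → (2, 2); (4, -3) → (1, 0); (-1, 0) → (-4, 3); (-4, -1) → (-7, 2)
T2 reflect across y = 0: (-2, -2) → (-2, 2); (2, 2) → (2, -2); (1, 0) → (1, 0); (-4, 3) → (-4, -3); (-7, 2) → (-7, -2)
T3 reflect across x = 0: (-2, 2) → (2, 2); (2, -2) → (-2, -2); (1, 0) → (-1, 0); (-4, -3) → (4, -3); (-7, -2) → (7, -2)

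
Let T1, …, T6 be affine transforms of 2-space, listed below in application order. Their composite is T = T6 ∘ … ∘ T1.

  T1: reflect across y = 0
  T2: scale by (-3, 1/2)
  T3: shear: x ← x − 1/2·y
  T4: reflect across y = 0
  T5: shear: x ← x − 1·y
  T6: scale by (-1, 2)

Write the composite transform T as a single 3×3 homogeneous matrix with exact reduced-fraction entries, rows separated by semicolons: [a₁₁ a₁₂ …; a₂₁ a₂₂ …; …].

T = [3 1/4 0; 0 1 0; 0 0 1]

T1 = [1 0 0; 0 -1 0; 0 0 1]
T2·T1 = [-3 0 0; 0 -1/2 0; 0 0 1]
T3·…·T1 = [-3 1/4 0; 0 -1/2 0; 0 0 1]
T4·…·T1 = [-3 1/4 0; 0 1/2 0; 0 0 1]
T5·…·T1 = [-3 -1/4 0; 0 1/2 0; 0 0 1]
T6·…·T1 = [3 1/4 0; 0 1 0; 0 0 1]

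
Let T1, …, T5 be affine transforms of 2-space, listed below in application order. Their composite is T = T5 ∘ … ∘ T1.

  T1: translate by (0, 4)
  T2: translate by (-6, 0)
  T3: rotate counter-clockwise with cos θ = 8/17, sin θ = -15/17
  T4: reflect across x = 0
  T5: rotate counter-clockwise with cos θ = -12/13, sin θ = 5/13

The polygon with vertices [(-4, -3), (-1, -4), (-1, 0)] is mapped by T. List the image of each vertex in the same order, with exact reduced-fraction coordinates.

T1 translate by (0, 4): (-4, -3) → (-4, 1); (-1, -4) → (-1, 0); (-1, 0) → (-1, 4)
T2 translate by (-6, 0): (-4, 1) → (-10, 1); (-1, 0) → (-7, 0); (-1, 4) → (-7, 4)
T3 rotate counter-clockwise with cos θ = 8/17, sin θ = -15/17: (-10, 1) → (-65/17, 158/17); (-7, 0) → (-56/17, 105/17); (-7, 4) → (4/17, 137/17)
T4 reflect across x = 0: (-65/17, 158/17) → (65/17, 158/17); (-56/17, 105/17) → (56/17, 105/17); (4/17, 137/17) → (-4/17, 137/17)
T5 rotate counter-clockwise with cos θ = -12/13, sin θ = 5/13: (65/17, 158/17) → (-1570/221, -1571/221); (56/17, 105/17) → (-1197/221, -980/221); (-4/17, 137/17) → (-49/17, -128/17)

image vertices: (-1570/221, -1571/221), (-1197/221, -980/221), (-49/17, -128/17)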